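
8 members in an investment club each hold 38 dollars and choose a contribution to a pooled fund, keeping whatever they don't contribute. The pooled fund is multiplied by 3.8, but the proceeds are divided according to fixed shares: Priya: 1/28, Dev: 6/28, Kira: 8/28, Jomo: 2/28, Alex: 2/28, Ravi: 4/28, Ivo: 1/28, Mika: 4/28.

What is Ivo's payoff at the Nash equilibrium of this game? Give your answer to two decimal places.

A player with share s gets back 3.8·s per unit contributed, so full contribution is dominant for anyone with s > 1/3.8 = 0.2632 and zero contribution is dominant for anyone below.
Only Kira (8/28) clears that bar, contributing 38; the remaining 7 contribute 0. Total contributed: 38.
Ivo keeps 38 and receives 3.8 × 38 × 1/28 = 5.16 from the pooled fund, for a payoff of 43.16.

43.16 dollars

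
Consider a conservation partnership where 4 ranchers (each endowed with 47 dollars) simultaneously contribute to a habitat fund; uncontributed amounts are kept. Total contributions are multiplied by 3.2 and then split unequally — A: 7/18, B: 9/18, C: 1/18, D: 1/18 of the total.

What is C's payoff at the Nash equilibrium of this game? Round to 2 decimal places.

Player j's private return per contributed unit is 3.2 × (j's share). Contributing is weakly dominant for j when that share is at least 1/3.2 = 0.3125, and contributing 0 is dominant otherwise.
The shares above 0.3125 belong to A and B, contributing 47 each; the remaining 2 contribute 0. Total contributed: 94.
C keeps 47 and receives 3.2 × 94 × 1/18 = 16.71 from the habitat fund, for a payoff of 63.71.

63.71 dollars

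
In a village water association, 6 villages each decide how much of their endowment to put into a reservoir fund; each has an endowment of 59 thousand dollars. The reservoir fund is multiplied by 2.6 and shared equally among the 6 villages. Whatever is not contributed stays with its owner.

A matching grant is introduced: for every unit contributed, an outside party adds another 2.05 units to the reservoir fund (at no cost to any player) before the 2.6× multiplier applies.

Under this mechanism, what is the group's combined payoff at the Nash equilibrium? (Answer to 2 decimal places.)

Under the mechanism each unit contributed yields 2.6 × 3.05 / 6 = 1.3217 back to its contributor per unit of net cost, which exceeds 1, making full contribution the dominant choice for everyone.
So the Nash equilibrium is full contribution by all 6; the group earns 2.6 × 3.05 × 354 = 2807.22.

2807.22 thousand dollars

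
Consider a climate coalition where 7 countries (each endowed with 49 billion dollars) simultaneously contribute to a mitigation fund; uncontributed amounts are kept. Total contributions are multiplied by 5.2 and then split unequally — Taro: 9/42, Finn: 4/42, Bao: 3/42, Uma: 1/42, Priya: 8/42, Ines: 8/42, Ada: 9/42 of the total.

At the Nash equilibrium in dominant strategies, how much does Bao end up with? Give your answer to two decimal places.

A player with share s gets back 5.2·s per unit contributed, so full contribution is dominant for anyone with s > 1/5.2 = 0.1923 and zero contribution is dominant for anyone below.
Taro and Ada are above the threshold, contributing 49 each; the remaining 5 contribute 0. Total contributed: 98.
Bao keeps 49 and receives 5.2 × 98 × 3/42 = 36.40 from the mitigation fund, for a payoff of 85.40.

85.40 billion dollars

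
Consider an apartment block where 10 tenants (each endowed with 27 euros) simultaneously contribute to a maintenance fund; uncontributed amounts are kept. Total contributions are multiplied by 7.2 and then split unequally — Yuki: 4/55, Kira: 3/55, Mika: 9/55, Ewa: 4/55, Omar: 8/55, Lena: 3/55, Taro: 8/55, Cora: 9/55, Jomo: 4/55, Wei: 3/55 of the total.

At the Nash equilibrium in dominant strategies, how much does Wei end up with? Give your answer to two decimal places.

For player j, contributing a unit is worthwhile iff 7.2 × (j's share) ≥ 1, i.e. iff j's share is at least 0.1389.
Mika, Omar, Taro and Cora are above the threshold, contributing 27 each; the remaining 6 contribute 0. Total contributed: 108.
Wei keeps 27 and receives 7.2 × 108 × 3/55 = 42.41 from the maintenance fund, for a payoff of 69.41.

69.41 euros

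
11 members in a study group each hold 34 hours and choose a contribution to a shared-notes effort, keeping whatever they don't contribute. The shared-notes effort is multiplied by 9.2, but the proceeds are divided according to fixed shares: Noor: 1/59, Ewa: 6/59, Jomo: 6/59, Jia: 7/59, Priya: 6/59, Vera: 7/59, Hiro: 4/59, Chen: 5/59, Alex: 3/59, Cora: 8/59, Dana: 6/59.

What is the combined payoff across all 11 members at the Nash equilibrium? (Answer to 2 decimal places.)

Player j's private return per contributed unit is 9.2 × (j's share). Contributing is weakly dominant for j when that share is at least 1/9.2 = 0.1087, and contributing 0 is dominant otherwise.
The shares above 0.1087 belong to Jia, Vera and Cora, contributing 34 each; the remaining 8 contribute 0. Total contributed: 102.
The shared-notes effort pays out 9.2 × 102 = 938.40 in total (split across the unequal shares, but the aggregate is all that matters for the group sum).
The 8 free-riders keep 34 each, adding 272. Group total = 272 + 938.40 = 1210.40.

1210.40 hours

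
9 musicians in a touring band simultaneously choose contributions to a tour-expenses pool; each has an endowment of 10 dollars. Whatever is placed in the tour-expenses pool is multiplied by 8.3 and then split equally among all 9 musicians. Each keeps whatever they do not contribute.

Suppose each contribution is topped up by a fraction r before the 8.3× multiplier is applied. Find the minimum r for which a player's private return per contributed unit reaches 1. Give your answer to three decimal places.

0.084

With matching at rate r, one contributed unit becomes (1 + r) in the tour-expenses pool and returns 8.3 × (1 + r) / 9 to the contributor.
Setting this equal to 1: 1 + r = 9/8.3 = 1.0843.
So the minimum matching rate is r = 1.0843 − 1 = 0.084.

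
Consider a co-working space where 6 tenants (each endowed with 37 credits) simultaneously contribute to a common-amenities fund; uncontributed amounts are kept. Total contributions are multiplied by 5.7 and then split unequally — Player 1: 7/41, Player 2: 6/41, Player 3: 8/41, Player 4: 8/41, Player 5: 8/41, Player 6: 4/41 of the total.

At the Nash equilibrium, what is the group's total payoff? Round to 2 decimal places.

For player j, contributing a unit is worthwhile iff 5.7 × (j's share) ≥ 1, i.e. iff j's share is at least 0.1754.
Player 3, Player 4 and Player 5 are above the threshold, contributing 37 each; the remaining 3 contribute 0. Total contributed: 111.
The common-amenities fund pays out 5.7 × 111 = 632.70 in total (split across the unequal shares, but the aggregate is all that matters for the group sum).
The 3 free-riders keep 37 each, adding 111. Group total = 111 + 632.70 = 743.70.

743.70 credits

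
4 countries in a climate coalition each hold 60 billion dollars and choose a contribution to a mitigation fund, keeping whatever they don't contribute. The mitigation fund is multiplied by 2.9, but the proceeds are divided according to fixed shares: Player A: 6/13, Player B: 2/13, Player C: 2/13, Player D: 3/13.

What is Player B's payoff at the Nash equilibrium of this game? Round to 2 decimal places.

For player j, contributing a unit is worthwhile iff 2.9 × (j's share) ≥ 1, i.e. iff j's share is at least 0.3448.
Player A alone (share 6/13) is above the threshold, contributing 60; the remaining 3 contribute 0. Total contributed: 60.
Player B keeps 60 and receives 2.9 × 60 × 2/13 = 26.77 from the mitigation fund, for a payoff of 86.77.

86.77 billion dollars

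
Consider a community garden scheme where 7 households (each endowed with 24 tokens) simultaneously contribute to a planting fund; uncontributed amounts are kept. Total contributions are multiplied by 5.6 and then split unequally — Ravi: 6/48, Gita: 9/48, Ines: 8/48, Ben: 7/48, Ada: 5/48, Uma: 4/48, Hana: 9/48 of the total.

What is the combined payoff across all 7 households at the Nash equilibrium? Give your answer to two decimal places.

388.80 tokens

Each unit j contributes comes back to j as 5.6 × (j's share), so j prefers to contribute only if that share exceeds 1/5.6 = 0.1786; otherwise keeping the unit dominates.
The shares above 0.1786 belong to Gita and Hana, contributing 24 each; the remaining 5 contribute 0. Total contributed: 48.
The planting fund pays out 5.6 × 48 = 268.80 in total (split across the unequal shares, but the aggregate is all that matters for the group sum).
The 5 free-riders keep 24 each, adding 120. Group total = 120 + 268.80 = 388.80.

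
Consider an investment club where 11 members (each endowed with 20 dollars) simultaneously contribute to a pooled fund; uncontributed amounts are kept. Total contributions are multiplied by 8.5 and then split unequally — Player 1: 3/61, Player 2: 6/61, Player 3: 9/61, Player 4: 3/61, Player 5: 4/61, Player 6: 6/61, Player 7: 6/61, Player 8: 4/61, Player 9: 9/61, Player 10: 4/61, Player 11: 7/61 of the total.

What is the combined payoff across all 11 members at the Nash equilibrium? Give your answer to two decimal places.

520.00 dollars

Player j's private return per contributed unit is 8.5 × (j's share). Contributing is weakly dominant for j when that share is at least 1/8.5 = 0.1176, and contributing 0 is dominant otherwise.
Player 3 and Player 9 clear that bar, contributing 20 each; the remaining 9 contribute 0. Total contributed: 40.
The pooled fund pays out 8.5 × 40 = 340.00 in total (split across the unequal shares, but the aggregate is all that matters for the group sum).
The 9 free-riders keep 20 each, adding 180. Group total = 180 + 340.00 = 520.00.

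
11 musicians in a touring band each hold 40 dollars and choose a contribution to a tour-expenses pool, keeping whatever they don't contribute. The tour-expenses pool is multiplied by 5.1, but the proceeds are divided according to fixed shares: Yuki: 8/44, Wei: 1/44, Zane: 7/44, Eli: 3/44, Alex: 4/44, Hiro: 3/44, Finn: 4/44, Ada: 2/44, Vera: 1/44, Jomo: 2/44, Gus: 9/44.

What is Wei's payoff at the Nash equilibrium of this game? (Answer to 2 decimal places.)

44.64 dollars

For player j, contributing a unit is worthwhile iff 5.1 × (j's share) ≥ 1, i.e. iff j's share is at least 0.1961.
Only Gus (9/44) clears that bar, contributing 40; the remaining 10 contribute 0. Total contributed: 40.
Wei keeps 40 and receives 5.1 × 40 × 1/44 = 4.64 from the tour-expenses pool, for a payoff of 44.64.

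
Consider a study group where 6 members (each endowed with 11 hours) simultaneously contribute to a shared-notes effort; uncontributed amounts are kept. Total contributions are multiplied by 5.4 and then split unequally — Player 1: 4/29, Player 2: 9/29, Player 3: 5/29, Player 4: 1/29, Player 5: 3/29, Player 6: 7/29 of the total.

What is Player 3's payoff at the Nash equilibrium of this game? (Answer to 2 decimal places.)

31.48 hours

A player with share s gets back 5.4·s per unit contributed, so full contribution is dominant for anyone with s > 1/5.4 = 0.1852 and zero contribution is dominant for anyone below.
Player 2 and Player 6 are above the threshold, contributing 11 each; the remaining 4 contribute 0. Total contributed: 22.
Player 3 keeps 11 and receives 5.4 × 22 × 5/29 = 20.48 from the shared-notes effort, for a payoff of 31.48.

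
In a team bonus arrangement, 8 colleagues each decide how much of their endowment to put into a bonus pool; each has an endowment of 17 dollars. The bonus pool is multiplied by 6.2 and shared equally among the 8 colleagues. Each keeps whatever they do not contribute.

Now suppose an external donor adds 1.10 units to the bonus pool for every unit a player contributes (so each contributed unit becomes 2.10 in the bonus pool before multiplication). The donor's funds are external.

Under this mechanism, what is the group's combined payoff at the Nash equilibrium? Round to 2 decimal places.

1770.72 dollars

Under the mechanism each unit contributed yields 6.2 × 2.10 / 8 = 1.6275 back to its contributor per unit of net cost, which exceeds 1, making full contribution the dominant choice for everyone.
So the Nash equilibrium is full contribution by all 8; the group earns 6.2 × 2.10 × 136 = 1770.72.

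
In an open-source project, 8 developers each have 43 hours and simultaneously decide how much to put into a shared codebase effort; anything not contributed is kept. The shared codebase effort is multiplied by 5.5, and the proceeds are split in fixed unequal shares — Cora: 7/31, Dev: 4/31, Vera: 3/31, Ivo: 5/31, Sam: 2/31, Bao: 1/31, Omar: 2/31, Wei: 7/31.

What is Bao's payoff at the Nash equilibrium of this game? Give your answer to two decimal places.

A player with share s gets back 5.5·s per unit contributed, so full contribution is dominant for anyone with s > 1/5.5 = 0.1818 and zero contribution is dominant for anyone below.
Cora and Wei clear that bar, contributing 43 each; the remaining 6 contribute 0. Total contributed: 86.
Bao keeps 43 and receives 5.5 × 86 × 1/31 = 15.26 from the shared codebase effort, for a payoff of 58.26.

58.26 hours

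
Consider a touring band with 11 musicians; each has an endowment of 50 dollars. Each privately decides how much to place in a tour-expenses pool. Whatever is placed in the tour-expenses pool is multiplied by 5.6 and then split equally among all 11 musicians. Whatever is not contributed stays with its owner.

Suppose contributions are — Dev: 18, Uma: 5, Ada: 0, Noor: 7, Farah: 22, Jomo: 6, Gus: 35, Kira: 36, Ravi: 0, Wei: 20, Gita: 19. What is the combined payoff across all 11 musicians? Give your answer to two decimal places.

1322.80 dollars

Total contributed: 18 + 5 + 0 + 7 + 22 + 6 + 35 + 36 + 0 + 20 + 19 = 168; total kept: 11 × 50 − 168 = 382.
The tour-expenses pool pays out 5.6 × 168 = 940.80 in aggregate.
Group total = 382 + 940.80 = 1322.80.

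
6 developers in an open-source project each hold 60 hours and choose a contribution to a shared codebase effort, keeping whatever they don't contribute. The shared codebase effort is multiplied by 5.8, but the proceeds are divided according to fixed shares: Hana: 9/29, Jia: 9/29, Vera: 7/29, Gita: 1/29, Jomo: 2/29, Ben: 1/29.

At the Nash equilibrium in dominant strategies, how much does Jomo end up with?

132.00 hours

Each unit j contributes comes back to j as 5.8 × (j's share), so j prefers to contribute only if that share exceeds 1/5.8 = 0.1724; otherwise keeping the unit dominates.
Hana, Jia and Vera are above the threshold, contributing 60 each; the remaining 3 contribute 0. Total contributed: 180.
Jomo keeps 60 and receives 5.8 × 180 × 2/29 = 72.00 from the shared codebase effort, for a payoff of 132.00.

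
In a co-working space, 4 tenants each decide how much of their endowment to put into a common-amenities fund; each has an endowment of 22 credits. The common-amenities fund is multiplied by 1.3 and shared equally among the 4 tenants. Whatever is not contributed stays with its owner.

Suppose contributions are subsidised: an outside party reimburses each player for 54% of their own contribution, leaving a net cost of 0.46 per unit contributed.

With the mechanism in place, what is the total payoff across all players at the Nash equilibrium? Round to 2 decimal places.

88.00 credits

The effective private return is (1.3/4) / 0.46 = 0.7065, which is still under 1, so the mechanism doesn't change anyone's dominant strategy: zero contribution.
At the Nash equilibrium no one contributes; group total payoff = 4 × 22 = 88.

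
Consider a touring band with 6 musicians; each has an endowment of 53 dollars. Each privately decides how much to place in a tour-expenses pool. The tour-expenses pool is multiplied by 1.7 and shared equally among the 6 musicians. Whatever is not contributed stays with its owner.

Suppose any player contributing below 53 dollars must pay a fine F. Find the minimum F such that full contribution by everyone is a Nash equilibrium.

37.98 dollars

Given the others contribute fully, the best deviation is to contribute 0 (any partial contribution still incurs the fine and gives up units whose private return 0.2833 is below 1).
Deviating from 53 to 0 saves 53 dollars but forfeits the deviator's share of the drop in the tour-expenses pool: 1.7/6 × 53 = 15.02.
So the deviation gain is 53 − 15.02 = 37.98, and the fine must be at least 37.98 dollars to wipe it out.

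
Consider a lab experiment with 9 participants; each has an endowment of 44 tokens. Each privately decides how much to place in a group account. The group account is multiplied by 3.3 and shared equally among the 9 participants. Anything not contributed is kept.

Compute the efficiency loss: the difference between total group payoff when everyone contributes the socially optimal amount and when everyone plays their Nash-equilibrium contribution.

910.80 tokens

Each contributed unit returns 3.3/9 = 0.3667 to its contributor — below 1 — so contributing 0 is dominant for every player. At the Nash equilibrium everyone keeps their 44, and the group total is 9 × 44 = 396.
Each contributed unit returns 3.300 to the group as a whole (0.3667 to each of 9 players), which exceeds 1, so the social optimum is full contribution: group total = 3.300 × 396 = 1306.80.
Efficiency loss = 1306.80 − 396 = 910.80.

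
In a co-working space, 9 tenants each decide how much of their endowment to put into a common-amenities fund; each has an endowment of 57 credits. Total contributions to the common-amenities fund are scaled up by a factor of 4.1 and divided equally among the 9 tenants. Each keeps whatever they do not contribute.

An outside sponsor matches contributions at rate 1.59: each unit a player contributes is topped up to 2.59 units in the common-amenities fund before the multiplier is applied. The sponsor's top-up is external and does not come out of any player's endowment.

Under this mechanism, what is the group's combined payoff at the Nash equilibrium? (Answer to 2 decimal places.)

5447.55 credits

The effective private return per unit is now 4.1 × 2.59 / 9 = 1.1799 > 1, so every player's dominant strategy flips to full contribution.
So the Nash equilibrium is full contribution by all 9; the group earns 4.1 × 2.59 × 513 = 5447.55.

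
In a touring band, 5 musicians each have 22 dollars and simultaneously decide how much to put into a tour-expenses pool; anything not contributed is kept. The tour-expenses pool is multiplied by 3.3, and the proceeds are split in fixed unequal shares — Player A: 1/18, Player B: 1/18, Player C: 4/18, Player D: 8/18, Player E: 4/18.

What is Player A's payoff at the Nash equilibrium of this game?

Each unit j contributes comes back to j as 3.3 × (j's share), so j prefers to contribute only if that share exceeds 1/3.3 = 0.3030; otherwise keeping the unit dominates.
Player D alone (share 8/18) is above the threshold, contributing 22; the remaining 4 contribute 0. Total contributed: 22.
Player A keeps 22 and receives 3.3 × 22 × 1/18 = 4.03 from the tour-expenses pool, for a payoff of 26.03.

26.03 dollars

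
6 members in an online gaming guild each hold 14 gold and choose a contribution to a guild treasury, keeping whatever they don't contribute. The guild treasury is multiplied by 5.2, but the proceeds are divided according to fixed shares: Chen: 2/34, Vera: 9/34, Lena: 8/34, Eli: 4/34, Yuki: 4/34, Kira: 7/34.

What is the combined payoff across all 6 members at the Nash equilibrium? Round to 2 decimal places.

For player j, contributing a unit is worthwhile iff 5.2 × (j's share) ≥ 1, i.e. iff j's share is at least 0.1923.
Vera, Lena and Kira clear that bar, contributing 14 each; the remaining 3 contribute 0. Total contributed: 42.
The guild treasury pays out 5.2 × 42 = 218.40 in total (split across the unequal shares, but the aggregate is all that matters for the group sum).
The 3 free-riders keep 14 each, adding 42. Group total = 42 + 218.40 = 260.40.

260.40 gold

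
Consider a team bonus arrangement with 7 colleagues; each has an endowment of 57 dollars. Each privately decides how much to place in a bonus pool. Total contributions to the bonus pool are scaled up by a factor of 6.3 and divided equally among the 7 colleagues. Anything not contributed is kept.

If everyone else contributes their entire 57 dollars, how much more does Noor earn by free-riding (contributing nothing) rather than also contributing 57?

Switching from a contribution of 57 to 0 lets Noor keep an extra 57 dollars, but lowers the bonus pool by 57, which costs Noor their own share of that drop: 6.3/7 × 57 = 51.30.
Net gain = 57 − 51.30 = 5.70. The private return per contributed unit (0.9000) is below 1, so free-riding is indeed the best response regardless of what the others do.

5.70 dollars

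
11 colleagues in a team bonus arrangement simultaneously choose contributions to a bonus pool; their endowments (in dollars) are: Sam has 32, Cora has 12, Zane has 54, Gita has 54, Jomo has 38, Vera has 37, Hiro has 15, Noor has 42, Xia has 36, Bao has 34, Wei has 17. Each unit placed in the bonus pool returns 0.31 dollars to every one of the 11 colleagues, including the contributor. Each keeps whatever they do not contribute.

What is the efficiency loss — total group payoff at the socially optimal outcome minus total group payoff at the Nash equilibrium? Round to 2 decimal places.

The private return per contributed unit is 0.31 < 1 for everyone, so the Nash equilibrium is zero contribution and the group total is Σ E_j = 32 + 12 + 54 + 54 + 38 + 37 + 15 + 42 + 36 + 34 + 17 = 371.
Each contributed unit returns 3.410 to the group, so the social optimum is full contribution by everyone: group total = 3.410 × 371 = 1265.11.
Efficiency loss = (3.410 − 1) × 371 = 894.11.

894.11 dollars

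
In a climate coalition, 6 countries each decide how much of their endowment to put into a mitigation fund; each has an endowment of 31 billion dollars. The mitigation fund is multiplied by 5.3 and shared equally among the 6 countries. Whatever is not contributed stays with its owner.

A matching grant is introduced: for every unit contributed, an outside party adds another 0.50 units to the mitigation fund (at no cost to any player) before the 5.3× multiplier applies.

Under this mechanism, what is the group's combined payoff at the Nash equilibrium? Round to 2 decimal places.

1478.70 billion dollars

Under the mechanism each unit contributed yields 5.3 × 1.50 / 6 = 1.3250 back to its contributor per unit of net cost, which exceeds 1, making full contribution the dominant choice for everyone.
So the Nash equilibrium is full contribution by all 6; the group earns 5.3 × 1.50 × 186 = 1478.70.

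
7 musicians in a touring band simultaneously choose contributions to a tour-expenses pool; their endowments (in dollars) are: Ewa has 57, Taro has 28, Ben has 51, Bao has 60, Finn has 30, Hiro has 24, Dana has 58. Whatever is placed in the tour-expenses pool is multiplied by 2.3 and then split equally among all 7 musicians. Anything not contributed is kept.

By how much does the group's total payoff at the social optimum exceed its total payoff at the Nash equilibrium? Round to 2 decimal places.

400.40 dollars

The private return per contributed unit is 2.3/7 = 0.3286 < 1 for every player regardless of endowment, so the Nash equilibrium is zero contribution and the group total is Σ E_j = 57 + 28 + 51 + 60 + 30 + 24 + 58 = 308.
Each contributed unit returns 2.300 to the group, so the social optimum is full contribution by everyone: group total = 2.300 × 308 = 708.40.
Efficiency loss = (2.300 − 1) × 308 = 400.40.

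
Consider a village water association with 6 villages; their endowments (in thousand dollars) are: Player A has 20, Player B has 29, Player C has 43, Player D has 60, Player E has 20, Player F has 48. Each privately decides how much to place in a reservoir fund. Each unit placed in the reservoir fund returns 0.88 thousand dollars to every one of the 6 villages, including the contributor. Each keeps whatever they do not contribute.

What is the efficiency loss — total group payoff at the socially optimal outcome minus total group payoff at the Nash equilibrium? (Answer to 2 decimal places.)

941.60 thousand dollars

The private return per contributed unit is 0.88 < 1 for everyone, so the Nash equilibrium is zero contribution and the group total is Σ E_j = 20 + 29 + 43 + 60 + 20 + 48 = 220.
Each contributed unit returns 5.280 to the group, so the social optimum is full contribution by everyone: group total = 5.280 × 220 = 1161.60.
Efficiency loss = (5.280 − 1) × 220 = 941.60.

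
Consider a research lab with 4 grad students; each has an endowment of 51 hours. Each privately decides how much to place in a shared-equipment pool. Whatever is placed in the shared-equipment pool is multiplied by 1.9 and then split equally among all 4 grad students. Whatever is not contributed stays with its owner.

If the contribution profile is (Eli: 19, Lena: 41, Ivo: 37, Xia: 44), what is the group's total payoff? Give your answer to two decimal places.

Total contributed: 19 + 41 + 37 + 44 = 141; total kept: 4 × 51 − 141 = 63.
The shared-equipment pool pays out 1.9 × 141 = 267.90 in aggregate.
Group total = 63 + 267.90 = 330.90.

330.90 hours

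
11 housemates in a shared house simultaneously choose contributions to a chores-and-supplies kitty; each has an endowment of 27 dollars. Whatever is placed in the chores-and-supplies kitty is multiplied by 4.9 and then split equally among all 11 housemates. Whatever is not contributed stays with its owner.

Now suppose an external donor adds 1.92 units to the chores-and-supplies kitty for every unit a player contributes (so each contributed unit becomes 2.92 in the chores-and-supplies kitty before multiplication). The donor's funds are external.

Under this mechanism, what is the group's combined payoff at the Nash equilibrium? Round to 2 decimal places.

4249.48 dollars

Under the mechanism each unit contributed yields 4.9 × 2.92 / 11 = 1.3007 back to its contributor per unit of net cost, which exceeds 1, making full contribution the dominant choice for everyone.
At the Nash equilibrium everyone contributes 27. Group total payoff = 4.9 × 2.92 × 297 = 4249.48.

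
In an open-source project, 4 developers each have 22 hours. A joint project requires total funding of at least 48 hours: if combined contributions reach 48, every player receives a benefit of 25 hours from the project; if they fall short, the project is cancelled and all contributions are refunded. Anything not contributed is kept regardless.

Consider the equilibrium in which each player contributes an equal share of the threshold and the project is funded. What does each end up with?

Equal share of the threshold: 48/4 = 12.
At this profile no one gains by cutting their contribution: any cut drops the total below 48, the project is cancelled, contributions are refunded, and the deviator ends with 22, which is less than 22 − 12 + 25 = 35. Contributing more than 12 just wastes the excess. So contributing exactly 12 is a best response.
Each player's payoff: 22 − 12 + 25 = 35.

35 hours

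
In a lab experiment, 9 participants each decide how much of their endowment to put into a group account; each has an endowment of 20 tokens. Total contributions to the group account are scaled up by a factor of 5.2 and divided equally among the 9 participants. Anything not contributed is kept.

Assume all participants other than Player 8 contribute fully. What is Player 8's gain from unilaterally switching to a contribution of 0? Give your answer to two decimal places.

Switching from a contribution of 20 to 0 lets Player 8 keep an extra 20 tokens, but lowers the group account by 20, which costs Player 8 their own share of that drop: 5.2/9 × 20 = 11.56.
Net gain = 20 − 11.56 = 8.44. The private return per contributed unit (0.5778) is below 1, so free-riding is indeed the best response regardless of what the others do.

8.44 tokens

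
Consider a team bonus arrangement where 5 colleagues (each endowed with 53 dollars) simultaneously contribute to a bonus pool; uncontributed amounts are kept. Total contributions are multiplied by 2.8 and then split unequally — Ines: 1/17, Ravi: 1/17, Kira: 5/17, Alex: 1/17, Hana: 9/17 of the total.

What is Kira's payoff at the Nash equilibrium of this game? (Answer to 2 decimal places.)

96.65 dollars

Player j's private return per contributed unit is 2.8 × (j's share). Contributing is weakly dominant for j when that share is at least 1/2.8 = 0.3571, and contributing 0 is dominant otherwise.
Only Hana (9/17) clears that bar, contributing 53; the remaining 4 contribute 0. Total contributed: 53.
Kira keeps 53 and receives 2.8 × 53 × 5/17 = 43.65 from the bonus pool, for a payoff of 96.65.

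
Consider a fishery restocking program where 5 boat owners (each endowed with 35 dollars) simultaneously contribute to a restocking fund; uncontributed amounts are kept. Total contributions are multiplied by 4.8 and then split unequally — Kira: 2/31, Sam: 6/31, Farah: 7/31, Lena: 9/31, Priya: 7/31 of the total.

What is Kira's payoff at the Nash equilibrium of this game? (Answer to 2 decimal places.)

67.52 dollars

Each unit j contributes comes back to j as 4.8 × (j's share), so j prefers to contribute only if that share exceeds 1/4.8 = 0.2083; otherwise keeping the unit dominates.
The shares above 0.2083 belong to Farah, Lena and Priya, contributing 35 each; the remaining 2 contribute 0. Total contributed: 105.
Kira keeps 35 and receives 4.8 × 105 × 2/31 = 32.52 from the restocking fund, for a payoff of 67.52.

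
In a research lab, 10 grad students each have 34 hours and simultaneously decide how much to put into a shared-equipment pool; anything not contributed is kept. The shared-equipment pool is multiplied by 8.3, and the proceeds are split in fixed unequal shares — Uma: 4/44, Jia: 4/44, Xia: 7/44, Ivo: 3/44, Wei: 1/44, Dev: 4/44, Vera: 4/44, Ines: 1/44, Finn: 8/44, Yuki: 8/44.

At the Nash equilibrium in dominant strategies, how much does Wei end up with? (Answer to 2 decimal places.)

Player j's private return per contributed unit is 8.3 × (j's share). Contributing is weakly dominant for j when that share is at least 1/8.3 = 0.1205, and contributing 0 is dominant otherwise.
The shares above 0.1205 belong to Xia, Finn and Yuki, contributing 34 each; the remaining 7 contribute 0. Total contributed: 102.
Wei keeps 34 and receives 8.3 × 102 × 1/44 = 19.24 from the shared-equipment pool, for a payoff of 53.24.

53.24 hours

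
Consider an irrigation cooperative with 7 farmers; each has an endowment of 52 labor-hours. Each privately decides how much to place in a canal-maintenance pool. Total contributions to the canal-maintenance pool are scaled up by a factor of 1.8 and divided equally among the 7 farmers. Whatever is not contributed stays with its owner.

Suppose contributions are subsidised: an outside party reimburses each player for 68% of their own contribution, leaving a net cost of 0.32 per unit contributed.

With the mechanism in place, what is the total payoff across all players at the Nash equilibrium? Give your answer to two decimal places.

364.00 labor-hours

With the mechanism, a contributed unit returns (1.8/7) / 0.32 = 0.8036 per unit of net cost — still below 1 — so contributing 0 remains dominant for every player.
Everyone keeps their endowment and the group total is 7 × 52 = 364.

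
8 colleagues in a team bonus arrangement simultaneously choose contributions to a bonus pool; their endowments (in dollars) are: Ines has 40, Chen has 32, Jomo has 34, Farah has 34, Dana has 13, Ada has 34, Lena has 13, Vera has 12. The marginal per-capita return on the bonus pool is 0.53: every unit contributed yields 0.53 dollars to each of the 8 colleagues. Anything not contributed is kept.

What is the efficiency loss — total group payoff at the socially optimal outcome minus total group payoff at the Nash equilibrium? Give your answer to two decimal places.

The private return per contributed unit is 0.53 < 1 for everyone, so the Nash equilibrium is zero contribution and the group total is Σ E_j = 40 + 32 + 34 + 34 + 13 + 34 + 13 + 12 = 212.
Each contributed unit returns 4.240 to the group, so the social optimum is full contribution by everyone: group total = 4.240 × 212 = 898.88.
Efficiency loss = (4.240 − 1) × 212 = 686.88.

686.88 dollars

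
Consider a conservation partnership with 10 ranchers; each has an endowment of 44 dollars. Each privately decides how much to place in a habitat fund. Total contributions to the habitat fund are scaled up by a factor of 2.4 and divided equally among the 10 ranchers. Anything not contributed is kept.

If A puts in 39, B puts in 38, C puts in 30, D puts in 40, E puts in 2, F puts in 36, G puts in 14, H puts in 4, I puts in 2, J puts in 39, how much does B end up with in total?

64.56 dollars

Total contributed: 39 + 38 + 30 + 40 + 2 + 36 + 14 + 4 + 2 + 39 = 244.
Each receives 2.4 × 244 / 10 = 58.56 from the habitat fund.
B keeps 44 − 38 = 6, so B's payoff is 6 + 58.56 = 64.56.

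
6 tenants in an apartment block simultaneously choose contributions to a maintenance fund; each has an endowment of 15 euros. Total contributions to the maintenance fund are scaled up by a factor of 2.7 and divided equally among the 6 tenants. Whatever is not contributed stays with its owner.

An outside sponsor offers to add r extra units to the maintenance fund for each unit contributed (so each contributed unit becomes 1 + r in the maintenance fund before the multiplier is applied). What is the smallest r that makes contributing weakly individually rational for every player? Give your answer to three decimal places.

With matching at rate r, one contributed unit becomes (1 + r) in the maintenance fund and returns 2.7 × (1 + r) / 6 to the contributor.
Setting this equal to 1: 1 + r = 6/2.7 = 2.2222.
So the minimum matching rate is r = 2.2222 − 1 = 1.222.

1.222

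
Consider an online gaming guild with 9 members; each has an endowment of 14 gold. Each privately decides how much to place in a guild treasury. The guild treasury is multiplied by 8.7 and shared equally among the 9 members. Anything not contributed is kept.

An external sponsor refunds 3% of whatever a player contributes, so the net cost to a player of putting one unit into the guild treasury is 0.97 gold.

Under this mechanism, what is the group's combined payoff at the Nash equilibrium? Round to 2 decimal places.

126.00 gold

Even with the mechanism, each unit contributed returns only (8.7/9) / 0.97 = 0.9966 per unit of net cost, so contributing nothing is still dominant.
At the Nash equilibrium no one contributes; group total payoff = 9 × 14 = 126.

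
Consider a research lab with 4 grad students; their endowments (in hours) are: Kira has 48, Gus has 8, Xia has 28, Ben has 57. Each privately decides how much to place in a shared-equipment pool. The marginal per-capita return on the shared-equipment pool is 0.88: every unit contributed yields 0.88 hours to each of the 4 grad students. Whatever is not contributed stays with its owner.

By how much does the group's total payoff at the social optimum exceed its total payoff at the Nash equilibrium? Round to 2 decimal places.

355.32 hours

The private return per contributed unit is 0.88 < 1 for everyone, so the Nash equilibrium is zero contribution and the group total is Σ E_j = 48 + 8 + 28 + 57 = 141.
Each contributed unit returns 3.520 to the group, so the social optimum is full contribution by everyone: group total = 3.520 × 141 = 496.32.
Efficiency loss = (3.520 − 1) × 141 = 355.32.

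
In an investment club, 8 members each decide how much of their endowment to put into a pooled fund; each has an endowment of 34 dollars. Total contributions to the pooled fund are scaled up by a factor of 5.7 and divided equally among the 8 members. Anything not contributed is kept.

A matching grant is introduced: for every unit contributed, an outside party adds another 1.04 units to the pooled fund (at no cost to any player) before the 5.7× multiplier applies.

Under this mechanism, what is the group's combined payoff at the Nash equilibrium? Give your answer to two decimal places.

Under the mechanism each unit contributed yields 5.7 × 2.04 / 8 = 1.4535 back to its contributor per unit of net cost, which exceeds 1, making full contribution the dominant choice for everyone.
At the Nash equilibrium everyone contributes 34. Group total payoff = 5.7 × 2.04 × 272 = 3162.82.

3162.82 dollars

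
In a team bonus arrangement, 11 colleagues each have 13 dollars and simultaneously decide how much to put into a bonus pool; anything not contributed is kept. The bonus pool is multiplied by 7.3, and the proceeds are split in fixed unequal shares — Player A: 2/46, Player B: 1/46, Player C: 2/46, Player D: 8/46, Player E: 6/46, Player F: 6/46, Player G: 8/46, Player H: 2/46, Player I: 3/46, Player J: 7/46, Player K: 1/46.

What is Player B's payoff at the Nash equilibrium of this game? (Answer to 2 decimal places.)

Each unit j contributes comes back to j as 7.3 × (j's share), so j prefers to contribute only if that share exceeds 1/7.3 = 0.1370; otherwise keeping the unit dominates.
Player D, Player G and Player J are above the threshold, contributing 13 each; the remaining 8 contribute 0. Total contributed: 39.
Player B keeps 13 and receives 7.3 × 39 × 1/46 = 6.19 from the bonus pool, for a payoff of 19.19.

19.19 dollars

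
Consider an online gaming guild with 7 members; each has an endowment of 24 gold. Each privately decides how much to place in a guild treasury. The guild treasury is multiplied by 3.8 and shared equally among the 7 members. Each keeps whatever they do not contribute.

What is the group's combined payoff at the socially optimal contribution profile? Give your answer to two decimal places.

638.40 gold

Each contributed unit returns 3.800 to the group as a whole (0.5429 to each of 7 players), which exceeds 1, so the social optimum is full contribution: group total = 3.800 × 168 = 638.40.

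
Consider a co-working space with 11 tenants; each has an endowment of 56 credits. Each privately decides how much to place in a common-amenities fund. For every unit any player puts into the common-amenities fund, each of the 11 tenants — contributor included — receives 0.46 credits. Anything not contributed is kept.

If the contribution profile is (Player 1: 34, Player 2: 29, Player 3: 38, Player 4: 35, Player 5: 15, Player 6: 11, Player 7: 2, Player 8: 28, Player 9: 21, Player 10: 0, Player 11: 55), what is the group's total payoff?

Total contributed: 34 + 29 + 38 + 35 + 15 + 11 + 2 + 28 + 21 + 0 + 55 = 268; total kept: 11 × 56 − 268 = 348.
The common-amenities fund pays out 0.46 × 11 × 268 = 1356.08 in aggregate.
Group total = 348 + 1356.08 = 1704.08.

1704.08 credits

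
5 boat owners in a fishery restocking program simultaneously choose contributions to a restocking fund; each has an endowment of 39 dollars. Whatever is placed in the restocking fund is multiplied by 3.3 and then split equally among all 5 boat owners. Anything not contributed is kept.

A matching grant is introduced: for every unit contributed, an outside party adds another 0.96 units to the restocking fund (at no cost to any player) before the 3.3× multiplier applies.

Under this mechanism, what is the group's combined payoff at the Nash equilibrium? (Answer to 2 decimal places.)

1261.26 dollars

With the mechanism, a contributed unit returns 3.3 × 1.96 / 5 = 1.2936 per unit of net cost to the contributor — now above 1 — so contributing fully is weakly dominant for every player.
So the Nash equilibrium is full contribution by all 5; the group earns 3.3 × 1.96 × 195 = 1261.26.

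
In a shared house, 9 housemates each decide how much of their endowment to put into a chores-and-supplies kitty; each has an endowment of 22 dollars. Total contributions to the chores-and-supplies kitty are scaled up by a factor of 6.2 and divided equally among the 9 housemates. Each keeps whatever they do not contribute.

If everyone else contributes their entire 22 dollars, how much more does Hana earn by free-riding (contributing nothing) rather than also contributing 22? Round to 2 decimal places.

6.84 dollars

Switching from a contribution of 22 to 0 lets Hana keep an extra 22 dollars, but lowers the chores-and-supplies kitty by 22, which costs Hana their own share of that drop: 6.2/9 × 22 = 15.16.
Net gain = 22 − 15.16 = 6.84. The private return per contributed unit (0.6889) is below 1, so free-riding is indeed the best response regardless of what the others do.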